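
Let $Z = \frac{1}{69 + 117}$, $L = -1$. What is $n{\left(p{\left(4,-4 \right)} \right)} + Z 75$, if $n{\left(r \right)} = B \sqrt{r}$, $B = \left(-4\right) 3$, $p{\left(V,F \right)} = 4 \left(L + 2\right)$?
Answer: $- \frac{1463}{62} \approx -23.597$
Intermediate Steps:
$p{\left(V,F \right)} = 4$ ($p{\left(V,F \right)} = 4 \left(-1 + 2\right) = 4 \cdot 1 = 4$)
$B = -12$
$n{\left(r \right)} = - 12 \sqrt{r}$
$Z = \frac{1}{186} \approx 0.0053763$
$n{\left(p{\left(4,-4 \right)} \right)} + Z 75 = - 12 \sqrt{4} + \frac{1}{186} \cdot 75 = \left(-12\right) 2 + \frac{25}{62} = -24 + \frac{25}{62} = - \frac{1463}{62}$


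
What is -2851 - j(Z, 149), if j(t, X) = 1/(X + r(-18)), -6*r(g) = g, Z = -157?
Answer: -433353/152 ≈ -2851.0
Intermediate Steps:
r(g) = -g/6
j(t, X) = 1/(3 + X) (j(t, X) = 1/(X - 1/6*(-18)) = 1/(X + 3) = 1/(3 + X))
-2851 - j(Z, 149) = -2851 - 1/(3 + 149) = -2851 - 1/152 = -433353/152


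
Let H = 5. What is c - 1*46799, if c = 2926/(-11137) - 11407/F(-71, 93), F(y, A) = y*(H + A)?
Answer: -518058020129/11070178 ≈ -46798.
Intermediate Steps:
F(y, A) = y*(5 + A)
c = 15240093/11070178 (c = 2926/(-11137) - 11407*(-1/(71*(5 + 93))) = 2926*(-1/11137) - 11407/((-71*98)) = -418/1591 - 11407/(-6958) = -418/1591 - 11407*(-1/6958) = -418/1591 + 11407/6958 = 15240093/11070178 ≈ 1.3767)
c - 1*46799 = 15240093/11070178 - 1*46799 = 15240093/11070178 - 46799 = -518058020129/11070178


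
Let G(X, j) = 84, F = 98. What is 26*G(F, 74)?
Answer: 2184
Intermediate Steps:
26*G(F, 74) = 26*84 = 2184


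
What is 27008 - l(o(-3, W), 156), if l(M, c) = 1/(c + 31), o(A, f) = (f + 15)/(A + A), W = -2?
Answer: 5050495/187 ≈ 27008.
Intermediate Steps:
o(A, f) = (15 + f)/(2*A) (o(A, f) = (15 + f)/((2*A)) = (15 + f)*(1/(2*A)) = (15 + f)/(2*A))
l(M, c) = 1/(31 + c)
27008 - l(o(-3, W), 156) = 27008 - 1/(31 + 156) = 27008 - 1/187 = 5050495/187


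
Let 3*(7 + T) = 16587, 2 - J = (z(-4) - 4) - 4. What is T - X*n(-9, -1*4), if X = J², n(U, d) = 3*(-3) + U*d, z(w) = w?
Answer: 230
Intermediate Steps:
n(U, d) = -9 + U*d
J = 14 (J = 2 - ((-4 - 4) - 4) = 2 - (-8 - 4) = 2 - 1*(-12) = 2 + 12 = 14)
X = 196 (X = 14² = 196)
T = 5522 (T = -7 + (⅓)*16587 = -7 + 5529 = 5522)
T - X*n(-9, -1*4) = 5522 - 196*(-9 - (-9)*4) = 5522 - 196*(-9 - 9*(-4)) = 5522 - 196*(-9 + 36) = 5522 - 196*27 = 5522 - 1*5292 = 5522 - 5292 = 230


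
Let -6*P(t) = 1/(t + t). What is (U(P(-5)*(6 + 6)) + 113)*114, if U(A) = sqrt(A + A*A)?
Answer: 12882 + 114*sqrt(6)/5 ≈ 12938.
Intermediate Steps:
P(t) = -1/(12*t) (P(t) = -1/(6*(t + t)) = -1/(2*t)/6 = -1/(12*t))
U(A) = sqrt(A + A**2)
(U(P(-5)*(6 + 6)) + 113)*114 = (sqrt(((-1/12/(-5))*(6 + 6))*(1 + (-1/12/(-5))*(6 + 6))) + 113)*114 = (sqrt((-1/12*(-1/5)*12)*(1 - 1/12*(-1/5)*12)) + 113)*114 = (sqrt(((1/60)*12)*(1 + (1/60)*12)) + 113)*114 = (sqrt((1 + 1/5)/5) + 113)*114 = (sqrt((1/5)*(6/5)) + 113)*114 = (sqrt(6/25) + 113)*114 = (sqrt(6)/5 + 113)*114 = (113 + sqrt(6)/5)*114 = 12882 + 114*sqrt(6)/5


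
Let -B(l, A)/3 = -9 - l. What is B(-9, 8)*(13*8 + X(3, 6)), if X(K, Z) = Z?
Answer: 0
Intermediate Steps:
B(l, A) = 27 + 3*l (B(l, A) = -3*(-9 - l) = 27 + 3*l)
B(-9, 8)*(13*8 + X(3, 6)) = (27 + 3*(-9))*(13*8 + 6) = (27 - 27)*(104 + 6) = 0*110 = 0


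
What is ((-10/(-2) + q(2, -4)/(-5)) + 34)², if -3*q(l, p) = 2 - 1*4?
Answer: 339889/225 ≈ 1510.6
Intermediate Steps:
q(l, p) = ⅔ (q(l, p) = -(2 - 1*4)/3 = -(2 - 4)/3 = -⅓*(-2) = ⅔)
((-10/(-2) + q(2, -4)/(-5)) + 34)² = ((-10/(-2) + (⅔)/(-5)) + 34)² = ((-10*(-½) + (⅔)*(-⅕)) + 34)² = ((5 - 2/15) + 34)² = (73/15 + 34)² = (583/15)² = 339889/225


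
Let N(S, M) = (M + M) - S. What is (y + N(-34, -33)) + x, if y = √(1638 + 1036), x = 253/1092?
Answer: -34691/1092 + √2674 ≈ 19.942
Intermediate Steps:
x = 253/1092 (x = 253*(1/1092) = 253/1092 ≈ 0.23168)
N(S, M) = -S + 2*M (N(S, M) = 2*M - S = -S + 2*M)
y = √2674 ≈ 51.711
(y + N(-34, -33)) + x = (√2674 + (-1*(-34) + 2*(-33))) + 253/1092 = (√2674 + (34 - 66)) + 253/1092 = (√2674 - 32) + 253/1092 = (-32 + √2674) + 253/1092 = -34691/1092 + √2674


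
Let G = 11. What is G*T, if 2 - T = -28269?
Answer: 310981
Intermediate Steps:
T = 28271 (T = 2 - 1*(-28269) = 2 + 28269 = 28271)
G*T = 11*28271 = 310981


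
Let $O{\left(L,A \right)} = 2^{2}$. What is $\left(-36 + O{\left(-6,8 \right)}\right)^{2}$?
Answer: $1024$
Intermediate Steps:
$O{\left(L,A \right)} = 4$
$\left(-36 + O{\left(-6,8 \right)}\right)^{2} = \left(-36 + 4\right)^{2} = \left(-32\right)^{2} = 1024$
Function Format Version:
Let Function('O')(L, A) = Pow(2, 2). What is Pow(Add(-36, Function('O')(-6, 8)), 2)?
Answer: 1024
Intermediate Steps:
Function('O')(L, A) = 4
Pow(Add(-36, Function('O')(-6, 8)), 2) = Pow(Add(-36, 4), 2) = Pow(-32, 2) = 1024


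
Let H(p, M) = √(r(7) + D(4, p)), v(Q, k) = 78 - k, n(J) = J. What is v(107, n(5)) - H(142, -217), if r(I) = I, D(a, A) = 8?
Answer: 73 - √15 ≈ 69.127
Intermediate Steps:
H(p, M) = √15 (H(p, M) = √(7 + 8) = √15)
v(107, n(5)) - H(142, -217) = (78 - 1*5) - √15 = (78 - 5) - √15 = 73 - √15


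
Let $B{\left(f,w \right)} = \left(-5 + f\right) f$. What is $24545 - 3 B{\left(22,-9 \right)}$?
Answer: $23423$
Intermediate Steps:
$B{\left(f,w \right)} = f \left(-5 + f\right)$
$24545 - 3 B{\left(22,-9 \right)} = 24545 - 3 \cdot 22 \left(-5 + 22\right) = 24545 - 3 \cdot 22 \cdot 17 = 24545 - 3 \cdot 374 = 24545 - 1122 = 23423$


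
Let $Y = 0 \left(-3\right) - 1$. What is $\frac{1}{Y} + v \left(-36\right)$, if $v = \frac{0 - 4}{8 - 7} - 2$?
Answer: $215$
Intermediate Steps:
$v = -6$ ($v = - \frac{4}{1} - 2 = \left(-4\right) 1 - 2 = -4 - 2 = -6$)
$Y = -1$ ($Y = 0 - 1 = -1$)
$\frac{1}{Y} + v \left(-36\right) = \frac{1}{-1} - -216 = -1 + 216 = 215$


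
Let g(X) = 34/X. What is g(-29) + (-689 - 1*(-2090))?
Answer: 40595/29 ≈ 1399.8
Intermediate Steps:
g(-29) + (-689 - 1*(-2090)) = 34/(-29) + (-689 - 1*(-2090)) = 34*(-1/29) + (-689 + 2090) = -34/29 + 1401 = 40595/29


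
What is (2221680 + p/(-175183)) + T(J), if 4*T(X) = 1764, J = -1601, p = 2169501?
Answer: 389275653642/175183 ≈ 2.2221e+6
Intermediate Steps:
T(X) = 441 (T(X) = (¼)*1764 = 441)
(2221680 + p/(-175183)) + T(J) = (2221680 + 2169501/(-175183)) + 441 = (2221680 + 2169501*(-1/175183)) + 441 = (2221680 - 2169501/175183) + 441 = 389198397939/175183 + 441 = 389275653642/175183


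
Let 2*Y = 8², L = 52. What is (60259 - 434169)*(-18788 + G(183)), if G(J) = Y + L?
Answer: 6993612640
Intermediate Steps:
Y = 32 (Y = (½)*8² = (½)*64 = 32)
G(J) = 84 (G(J) = 32 + 52 = 84)
(60259 - 434169)*(-18788 + G(183)) = (60259 - 434169)*(-18788 + 84) = -373910*(-18704) = 6993612640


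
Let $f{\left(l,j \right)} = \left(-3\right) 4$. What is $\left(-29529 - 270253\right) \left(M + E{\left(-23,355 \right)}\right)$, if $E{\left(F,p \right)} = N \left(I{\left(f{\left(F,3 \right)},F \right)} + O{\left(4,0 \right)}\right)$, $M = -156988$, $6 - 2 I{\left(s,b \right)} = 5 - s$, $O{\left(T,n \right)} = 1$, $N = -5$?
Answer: $47055431521$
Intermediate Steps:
$f{\left(l,j \right)} = -12$
$I{\left(s,b \right)} = \frac{1}{2} + \frac{s}{2}$ ($I{\left(s,b \right)} = 3 - \frac{5 - s}{2} = 3 + \left(- \frac{5}{2} + \frac{s}{2}\right) = \frac{1}{2} + \frac{s}{2}$)
$E{\left(F,p \right)} = \frac{45}{2}$ ($E{\left(F,p \right)} = - 5 \left(\left(\frac{1}{2} + \frac{1}{2} \left(-12\right)\right) + 1\right) = - 5 \left(\left(\frac{1}{2} - 6\right) + 1\right) = - 5 \left(- \frac{11}{2} + 1\right) = \left(-5\right) \left(- \frac{9}{2}\right) = \frac{45}{2}$)
$\left(-29529 - 270253\right) \left(M + E{\left(-23,355 \right)}\right) = \left(-29529 - 270253\right) \left(-156988 + \frac{45}{2}\right) = \left(-299782\right) \left(- \frac{313931}{2}\right) = 47055431521$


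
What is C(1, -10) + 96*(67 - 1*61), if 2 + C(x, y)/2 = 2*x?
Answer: 576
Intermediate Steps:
C(x, y) = -4 + 4*x (C(x, y) = -4 + 2*(2*x) = -4 + 4*x)
C(1, -10) + 96*(67 - 1*61) = (-4 + 4*1) + 96*(67 - 1*61) = (-4 + 4) + 96*(67 - 61) = 0 + 96*6 = 0 + 576 = 576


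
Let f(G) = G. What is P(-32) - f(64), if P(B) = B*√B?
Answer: -64 - 128*I*√2 ≈ -64.0 - 181.02*I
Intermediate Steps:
P(B) = B^(3/2)
P(-32) - f(64) = (-32)^(3/2) - 1*64 = -128*I*√2 - 64 = -64 - 128*I*√2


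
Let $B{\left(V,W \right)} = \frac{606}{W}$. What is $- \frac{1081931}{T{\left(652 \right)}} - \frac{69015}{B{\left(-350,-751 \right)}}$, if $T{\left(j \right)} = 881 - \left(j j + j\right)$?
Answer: $\frac{7340679830687}{85824750} \approx 85531.0$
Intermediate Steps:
$T{\left(j \right)} = 881 - j - j^{2}$ ($T{\left(j \right)} = 881 - \left(j^{2} + j\right) = 881 - \left(j + j^{2}\right) = 881 - j - j^{2}$)
$- \frac{1081931}{T{\left(652 \right)}} - \frac{69015}{B{\left(-350,-751 \right)}} = - \frac{1081931}{881 - 652 - 652^{2}} - \frac{69015}{606 \frac{1}{-751}} = - \frac{1081931}{881 - 652 - 425104} - \frac{69015}{606 \left(- \frac{1}{751}\right)} = - \frac{1081931}{881 - 652 - 425104} - \frac{69015}{- \frac{606}{751}} = - \frac{1081931}{-424875} - - \frac{17276755}{202} = \left(-1081931\right) \left(- \frac{1}{424875}\right) + \frac{17276755}{202} = \frac{1081931}{424875} + \frac{17276755}{202} = \frac{7340679830687}{85824750}$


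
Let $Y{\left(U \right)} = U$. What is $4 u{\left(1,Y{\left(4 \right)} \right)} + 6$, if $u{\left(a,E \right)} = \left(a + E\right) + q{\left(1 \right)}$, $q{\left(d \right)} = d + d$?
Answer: $34$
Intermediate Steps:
$q{\left(d \right)} = 2 d$
$u{\left(a,E \right)} = 2 + E + a$ ($u{\left(a,E \right)} = \left(a + E\right) + 2 \cdot 1 = \left(E + a\right) + 2 = 2 + E + a$)
$4 u{\left(1,Y{\left(4 \right)} \right)} + 6 = 4 \left(2 + 4 + 1\right) + 6 = 4 \cdot 7 + 6 = 28 + 6 = 34$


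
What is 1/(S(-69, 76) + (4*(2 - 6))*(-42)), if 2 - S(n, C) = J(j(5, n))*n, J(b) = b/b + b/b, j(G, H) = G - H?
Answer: 1/812 ≈ 0.0012315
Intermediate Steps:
J(b) = 2 (J(b) = 1 + 1 = 2)
S(n, C) = 2 - 2*n
1/(S(-69, 76) + (4*(2 - 6))*(-42)) = 1/((2 - 2*(-69)) + (4*(2 - 6))*(-42)) = 1/((2 + 138) + (4*(-4))*(-42)) = 1/(140 - 16*(-42)) = 1/(140 + 672) = 1/812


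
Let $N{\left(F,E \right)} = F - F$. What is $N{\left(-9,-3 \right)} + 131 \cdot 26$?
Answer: $3406$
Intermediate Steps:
$N{\left(F,E \right)} = 0$
$N{\left(-9,-3 \right)} + 131 \cdot 26 = 0 + 131 \cdot 26 = 0 + 3406 = 3406$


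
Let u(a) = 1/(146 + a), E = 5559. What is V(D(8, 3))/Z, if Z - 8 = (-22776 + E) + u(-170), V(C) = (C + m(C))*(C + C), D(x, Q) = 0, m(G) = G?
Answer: 0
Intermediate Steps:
V(C) = 4*C² (V(C) = (C + C)*(C + C) = (2*C)*(2*C) = 4*C²)
Z = -413017/24 (Z = 8 + ((-22776 + 5559) + 1/(146 - 170)) = 8 + (-17217 + 1/(-24)) = 8 + (-17217 - 1/24) = 8 - 413209/24 = -413017/24 ≈ -17209.)
V(D(8, 3))/Z = (4*0²)/(-413017/24) = (4*0)*(-24/413017) = 0*(-24/413017) = 0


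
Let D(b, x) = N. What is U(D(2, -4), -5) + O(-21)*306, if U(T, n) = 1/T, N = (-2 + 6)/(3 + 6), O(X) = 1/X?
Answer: -345/28 ≈ -12.321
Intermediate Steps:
N = 4/9 ≈ 0.44444
D(b, x) = 4/9
U(D(2, -4), -5) + O(-21)*306 = 1/(4/9) + 306/(-21) = 9/4 - 1/21*306 = 9/4 - 102/7 = -345/28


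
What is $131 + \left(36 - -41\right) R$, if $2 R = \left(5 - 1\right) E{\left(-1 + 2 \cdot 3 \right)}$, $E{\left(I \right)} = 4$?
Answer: $747$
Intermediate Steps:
$R = 8$ ($R = \frac{\left(5 - 1\right) 4}{2} = \frac{4 \cdot 4}{2} = \frac{1}{2} \cdot 16 = 8$)
$131 + \left(36 - -41\right) R = 131 + \left(36 - -41\right) 8 = 131 + \left(36 + 41\right) 8 = 131 + 77 \cdot 8 = 131 + 616 = 747$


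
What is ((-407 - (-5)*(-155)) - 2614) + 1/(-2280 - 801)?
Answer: -11695477/3081 ≈ -3796.0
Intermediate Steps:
((-407 - (-5)*(-155)) - 2614) + 1/(-2280 - 801) = ((-407 - 1*775) - 2614) + 1/(-3081) = ((-407 - 775) - 2614) - 1/3081 = (-1182 - 2614) - 1/3081 = -3796 - 1/3081 = -11695477/3081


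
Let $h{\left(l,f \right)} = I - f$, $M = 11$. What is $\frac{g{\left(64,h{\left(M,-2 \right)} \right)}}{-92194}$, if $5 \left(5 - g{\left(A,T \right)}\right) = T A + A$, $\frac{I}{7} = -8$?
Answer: $- \frac{3417}{460970} \approx -0.0074126$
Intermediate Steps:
$I = -56$ ($I = 7 \left(-8\right) = -56$)
$h{\left(l,f \right)} = -56 - f$
$g{\left(A,T \right)} = 5 - \frac{A}{5} - \frac{A T}{5}$ ($g{\left(A,T \right)} = 5 - \frac{T A + A}{5} = 5 - \frac{A T + A}{5} = 5 - \frac{A + A T}{5} = 5 - \left(\frac{A}{5} + \frac{A T}{5}\right) = 5 - \frac{A}{5} - \frac{A T}{5}$)
$\frac{g{\left(64,h{\left(M,-2 \right)} \right)}}{-92194} = \frac{5 - \frac{64}{5} - \frac{64 \left(-56 - -2\right)}{5}}{-92194} = \left(5 - \frac{64}{5} - \frac{64 \left(-56 + 2\right)}{5}\right) \left(- \frac{1}{92194}\right) = \left(5 - \frac{64}{5} - \frac{64}{5} \left(-54\right)\right) \left(- \frac{1}{92194}\right) = \left(5 - \frac{64}{5} + \frac{3456}{5}\right) \left(- \frac{1}{92194}\right) = \frac{3417}{5} \left(- \frac{1}{92194}\right) = - \frac{3417}{460970}$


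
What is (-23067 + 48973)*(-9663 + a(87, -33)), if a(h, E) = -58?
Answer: -251832226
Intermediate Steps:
(-23067 + 48973)*(-9663 + a(87, -33)) = (-23067 + 48973)*(-9663 - 58) = 25906*(-9721) = -251832226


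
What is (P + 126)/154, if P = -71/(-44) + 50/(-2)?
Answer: 645/968 ≈ 0.66632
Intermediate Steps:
P = -1029/44 (P = -71*(-1/44) + 50*(-½) = 71/44 - 25 = -1029/44 ≈ -23.386)
(P + 126)/154 = (-1029/44 + 126)/154 = (1/154)*(4515/44) = 645/968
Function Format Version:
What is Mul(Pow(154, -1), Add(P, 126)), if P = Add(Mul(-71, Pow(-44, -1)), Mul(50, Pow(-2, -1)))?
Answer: Rational(645, 968) ≈ 0.66632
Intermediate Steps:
P = Rational(-1029, 44) (P = Add(Mul(-71, Rational(-1, 44)), Mul(50, Rational(-1, 2))) = Add(Rational(71, 44), -25) = Rational(-1029, 44) ≈ -23.386)
Mul(Pow(154, -1), Add(P, 126)) = Mul(Pow(154, -1), Add(Rational(-1029, 44), 126)) = Mul(Rational(1, 154), Rational(4515, 44)) = Rational(645, 968)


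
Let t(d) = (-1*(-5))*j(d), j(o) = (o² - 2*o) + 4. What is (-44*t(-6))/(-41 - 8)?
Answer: 11440/49 ≈ 233.47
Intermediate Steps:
j(o) = 4 + o² - 2*o
t(d) = 20 - 10*d + 5*d² (t(d) = (-1*(-5))*(4 + d² - 2*d) = 5*(4 + d² - 2*d) = 20 - 10*d + 5*d²)
(-44*t(-6))/(-41 - 8) = (-44*(20 - 10*(-6) + 5*(-6)²))/(-41 - 8) = -44*(20 + 60 + 5*36)/(-49) = -44*(20 + 60 + 180)*(-1/49) = -44*260*(-1/49) = -11440*(-1/49) = 11440/49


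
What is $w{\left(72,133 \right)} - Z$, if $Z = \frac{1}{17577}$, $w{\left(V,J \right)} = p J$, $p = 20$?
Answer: $\frac{46754819}{17577} \approx 2660.0$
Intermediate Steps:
$w{\left(V,J \right)} = 20 J$
$Z = \frac{1}{17577} \approx 5.6893 \cdot 10^{-5}$
$w{\left(72,133 \right)} - Z = 20 \cdot 133 - \frac{1}{17577} = 2660 - \frac{1}{17577} = \frac{46754819}{17577}$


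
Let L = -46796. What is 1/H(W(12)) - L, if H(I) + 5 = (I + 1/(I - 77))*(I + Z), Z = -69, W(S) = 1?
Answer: 64110501/1370 ≈ 46796.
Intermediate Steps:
H(I) = -5 + (-69 + I)*(I + 1/(-77 + I)) (H(I) = -5 + (I + 1/(I - 77))*(I - 69) = -5 + (I + 1/(-77 + I))*(-69 + I) = -5 + (-69 + I)*(I + 1/(-77 + I)))
1/H(W(12)) - L = 1/((316 + 1³ - 146*1² + 5309*1)/(-77 + 1)) - 1*(-46796) = 1/((316 + 1 - 146*1 + 5309)/(-76)) + 46796 = 1/(-(316 + 1 - 146 + 5309)/76) + 46796 = 1/(-1/76*5480) + 46796 = 1/(-1370/19) + 46796 = -19/1370 + 46796 = 64110501/1370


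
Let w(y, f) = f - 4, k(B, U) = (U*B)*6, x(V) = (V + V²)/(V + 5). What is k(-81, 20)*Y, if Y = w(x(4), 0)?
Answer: 38880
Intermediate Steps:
x(V) = (V + V²)/(5 + V)
k(B, U) = 6*B*U (k(B, U) = (B*U)*6 = 6*B*U)
w(y, f) = -4 + f
Y = -4 (Y = -4 + 0 = -4)
k(-81, 20)*Y = (6*(-81)*20)*(-4) = -9720*(-4) = 38880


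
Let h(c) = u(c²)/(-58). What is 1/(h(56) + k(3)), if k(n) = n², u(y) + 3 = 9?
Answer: 29/258 ≈ 0.11240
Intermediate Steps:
u(y) = 6 (u(y) = -3 + 9 = 6)
h(c) = -3/29 (h(c) = 6/(-58) = 6*(-1/58) = -3/29)
1/(h(56) + k(3)) = 1/(-3/29 + 3²) = 1/(-3/29 + 9) = 1/(258/29) = 29/258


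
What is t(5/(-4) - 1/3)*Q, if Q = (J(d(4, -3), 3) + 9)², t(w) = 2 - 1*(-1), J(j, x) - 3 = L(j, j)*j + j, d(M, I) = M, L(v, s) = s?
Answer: 3072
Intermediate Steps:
J(j, x) = 3 + j + j² (J(j, x) = 3 + (j*j + j) = 3 + (j² + j) = 3 + (j + j²) = 3 + j + j²)
t(w) = 3 (t(w) = 2 + 1 = 3)
Q = 1024 (Q = ((3 + 4 + 4²) + 9)² = ((3 + 4 + 16) + 9)² = (23 + 9)² = 32² = 1024)
t(5/(-4) - 1/3)*Q = 3*1024 = 3072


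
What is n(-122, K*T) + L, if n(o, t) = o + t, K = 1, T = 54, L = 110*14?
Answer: 1472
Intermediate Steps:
L = 1540
n(-122, K*T) + L = (-122 + 1*54) + 1540 = (-122 + 54) + 1540 = -68 + 1540 = 1472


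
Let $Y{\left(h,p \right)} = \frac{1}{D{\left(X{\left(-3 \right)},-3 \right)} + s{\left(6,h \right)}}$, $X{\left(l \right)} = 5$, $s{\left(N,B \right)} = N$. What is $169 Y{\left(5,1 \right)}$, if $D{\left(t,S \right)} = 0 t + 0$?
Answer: $\frac{169}{6} \approx 28.167$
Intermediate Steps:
$D{\left(t,S \right)} = 0$ ($D{\left(t,S \right)} = 0 + 0 = 0$)
$Y{\left(h,p \right)} = \frac{1}{6}$ ($Y{\left(h,p \right)} = \frac{1}{0 + 6} = \frac{1}{6}$)
$169 Y{\left(5,1 \right)} = 169 \cdot \frac{1}{6} = \frac{169}{6}$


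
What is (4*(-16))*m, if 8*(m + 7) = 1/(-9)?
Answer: 4040/9 ≈ 448.89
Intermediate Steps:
m = -505/72 (m = -7 + (⅛)/(-9) = -7 + (⅛)*(-⅑) = -7 - 1/72 = -505/72 ≈ -7.0139)
(4*(-16))*m = (4*(-16))*(-505/72) = -64*(-505/72) = 4040/9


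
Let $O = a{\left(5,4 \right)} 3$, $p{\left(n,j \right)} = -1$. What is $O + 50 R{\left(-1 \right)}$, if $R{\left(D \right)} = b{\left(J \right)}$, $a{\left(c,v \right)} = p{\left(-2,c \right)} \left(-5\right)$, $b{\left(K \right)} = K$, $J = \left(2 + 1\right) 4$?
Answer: $615$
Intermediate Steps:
$J = 12$ ($J = 3 \cdot 4 = 12$)
$a{\left(c,v \right)} = 5$ ($a{\left(c,v \right)} = \left(-1\right) \left(-5\right) = 5$)
$R{\left(D \right)} = 12$
$O = 15$ ($O = 5 \cdot 3 = 15$)
$O + 50 R{\left(-1 \right)} = 15 + 50 \cdot 12 = 15 + 600 = 615$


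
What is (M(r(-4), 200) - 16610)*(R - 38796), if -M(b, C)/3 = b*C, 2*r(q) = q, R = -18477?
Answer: 882576930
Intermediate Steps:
r(q) = q/2
M(b, C) = -3*C*b (M(b, C) = -3*b*C = -3*C*b)
(M(r(-4), 200) - 16610)*(R - 38796) = (-3*200*(½)*(-4) - 16610)*(-18477 - 38796) = (-3*200*(-2) - 16610)*(-57273) = (1200 - 16610)*(-57273) = -15410*(-57273) = 882576930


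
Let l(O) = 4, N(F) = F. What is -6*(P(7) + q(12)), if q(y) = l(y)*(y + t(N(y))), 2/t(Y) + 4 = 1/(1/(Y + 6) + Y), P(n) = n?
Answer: -135042/425 ≈ -317.75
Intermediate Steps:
t(Y) = 2/(-4 + 1/(Y + 1/(6 + Y))) (t(Y) = 2/(-4 + 1/(1/(Y + 6) + Y)) = 2/(-4 + 1/(1/(6 + Y) + Y)) = 2/(-4 + 1/(Y + 1/(6 + Y))))
q(y) = 4*y + 8*(-1 - y² - 6*y)/(-2 + 4*y² + 23*y) (q(y) = 4*(y + 2*(-1 - y² - 6*y)/(-2 + 4*y² + 23*y)) = 4*y + 8*(-1 - y² - 6*y)/(-2 + 4*y² + 23*y))
-6*(P(7) + q(12)) = -6*(7 + 4*(-2 - 14*12 + 4*12³ + 21*12²)/(-2 + 4*12² + 23*12)) = -6*(7 + 4*(-2 - 168 + 4*1728 + 21*144)/(-2 + 4*144 + 276)) = -6*(7 + 4*(-2 - 168 + 6912 + 3024)/(-2 + 576 + 276)) = -6*(7 + 4*9766/850) = -6*(7 + 4*(1/850)*9766) = -6*(7 + 19532/425) = -6*22507/425 = -135042/425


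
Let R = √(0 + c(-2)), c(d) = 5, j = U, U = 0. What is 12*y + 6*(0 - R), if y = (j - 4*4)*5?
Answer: -960 - 6*√5 ≈ -973.42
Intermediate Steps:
j = 0
R = √5 (R = √(0 + 5) = √5 ≈ 2.2361)
y = -80 (y = (0 - 4*4)*5 = (0 - 16)*5 = -16*5 = -80)
12*y + 6*(0 - R) = 12*(-80) + 6*(0 - √5) = -960 + 6*(-√5) = -960 - 6*√5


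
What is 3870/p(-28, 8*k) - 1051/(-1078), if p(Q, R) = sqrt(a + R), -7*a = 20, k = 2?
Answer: 1051/1078 + 1935*sqrt(161)/23 ≈ 1068.5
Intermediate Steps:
a = -20/7 (a = -1/7*20 = -20/7 ≈ -2.8571)
p(Q, R) = sqrt(-20/7 + R)
3870/p(-28, 8*k) - 1051/(-1078) = 3870/((sqrt(-140 + 49*(8*2))/7)) - 1051/(-1078) = 3870/((sqrt(-140 + 49*16)/7)) - 1051*(-1/1078) = 3870/((sqrt(-140 + 784)/7)) + 1051/1078 = 3870/((sqrt(644)/7)) + 1051/1078 = 3870/(((2*sqrt(161))/7)) + 1051/1078 = 3870/((2*sqrt(161)/7)) + 1051/1078 = 3870*(sqrt(161)/46) + 1051/1078 = 1935*sqrt(161)/23 + 1051/1078 = 1051/1078 + 1935*sqrt(161)/23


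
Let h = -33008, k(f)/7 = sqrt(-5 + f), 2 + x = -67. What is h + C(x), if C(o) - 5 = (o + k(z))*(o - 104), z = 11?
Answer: -21066 - 1211*sqrt(6) ≈ -24032.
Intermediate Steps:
x = -69 (x = -2 - 67 = -69)
k(f) = 7*sqrt(-5 + f)
C(o) = 5 + (-104 + o)*(o + 7*sqrt(6)) (C(o) = 5 + (o + 7*sqrt(-5 + 11))*(o - 104) = 5 + (o + 7*sqrt(6))*(-104 + o) = 5 + (-104 + o)*(o + 7*sqrt(6)))
h + C(x) = -33008 + (5 + (-69)**2 - 728*sqrt(6) - 104*(-69) + 7*(-69)*sqrt(6)) = -33008 + (5 + 4761 - 728*sqrt(6) + 7176 - 483*sqrt(6)) = -33008 + (11942 - 1211*sqrt(6)) = -21066 - 1211*sqrt(6)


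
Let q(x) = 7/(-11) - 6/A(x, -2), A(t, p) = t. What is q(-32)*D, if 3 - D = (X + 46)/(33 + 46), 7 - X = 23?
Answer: -207/176 ≈ -1.1761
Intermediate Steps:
X = -16 (X = 7 - 1*23 = 7 - 23 = -16)
D = 207/79 (D = 3 - (-16 + 46)/(33 + 46) = 3 - 30/79 = 207/79 ≈ 2.6203)
q(x) = -7/11 - 6/x (q(x) = 7/(-11) - 6/x = 7*(-1/11) - 6/x = -7/11 - 6/x)
q(-32)*D = (-7/11 - 6/(-32))*(207/79) = (-7/11 - 6*(-1/32))*(207/79) = (-7/11 + 3/16)*(207/79) = -79/176*207/79 = -207/176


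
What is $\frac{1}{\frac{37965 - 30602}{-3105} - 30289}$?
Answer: $- \frac{3105}{94054708} \approx -3.3013 \cdot 10^{-5}$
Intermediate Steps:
$\frac{1}{\frac{37965 - 30602}{-3105} - 30289} = \frac{1}{7363 \left(- \frac{1}{3105}\right) - 30289} = \frac{1}{- \frac{7363}{3105} - 30289} = \frac{1}{- \frac{94054708}{3105}} = - \frac{3105}{94054708}$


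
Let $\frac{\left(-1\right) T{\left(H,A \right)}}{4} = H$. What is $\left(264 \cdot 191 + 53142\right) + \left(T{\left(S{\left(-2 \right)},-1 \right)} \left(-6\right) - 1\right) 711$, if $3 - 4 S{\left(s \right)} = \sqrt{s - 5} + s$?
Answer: $124185 - 4266 i \sqrt{7} \approx 1.2419 \cdot 10^{5} - 11287.0 i$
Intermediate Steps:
$S{\left(s \right)} = \frac{3}{4} - \frac{s}{4} - \frac{\sqrt{-5 + s}}{4}$ ($S{\left(s \right)} = \frac{3}{4} - \frac{\sqrt{s - 5} + s}{4} = \frac{3}{4} - \frac{\sqrt{-5 + s} + s}{4} = \frac{3}{4} - \frac{s + \sqrt{-5 + s}}{4} = \frac{3}{4} - \left(\frac{s}{4} + \frac{\sqrt{-5 + s}}{4}\right) = \frac{3}{4} - \frac{s}{4} - \frac{\sqrt{-5 + s}}{4}$)
$T{\left(H,A \right)} = - 4 H$
$\left(264 \cdot 191 + 53142\right) + \left(T{\left(S{\left(-2 \right)},-1 \right)} \left(-6\right) - 1\right) 711 = \left(264 \cdot 191 + 53142\right) + \left(- 4 \left(\frac{3}{4} - - \frac{1}{2} - \frac{\sqrt{-5 - 2}}{4}\right) \left(-6\right) - 1\right) 711 = \left(50424 + 53142\right) + \left(- 4 \left(\frac{3}{4} + \frac{1}{2} - \frac{\sqrt{-7}}{4}\right) \left(-6\right) - 1\right) 711 = 103566 + \left(- 4 \left(\frac{3}{4} + \frac{1}{2} - \frac{i \sqrt{7}}{4}\right) \left(-6\right) - 1\right) 711 = 103566 + \left(- 4 \left(\frac{5}{4} - \frac{i \sqrt{7}}{4}\right) \left(-6\right) - 1\right) 711 = 103566 + \left(\left(-5 + i \sqrt{7}\right) \left(-6\right) - 1\right) 711 = 103566 + \left(\left(30 - 6 i \sqrt{7}\right) - 1\right) 711 = 103566 + \left(29 - 6 i \sqrt{7}\right) 711 = 103566 + \left(20619 - 4266 i \sqrt{7}\right) = 124185 - 4266 i \sqrt{7}$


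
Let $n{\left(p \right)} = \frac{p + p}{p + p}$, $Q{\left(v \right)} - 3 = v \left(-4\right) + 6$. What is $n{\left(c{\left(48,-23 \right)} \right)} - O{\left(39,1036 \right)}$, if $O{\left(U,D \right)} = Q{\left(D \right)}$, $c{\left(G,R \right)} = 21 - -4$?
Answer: $4136$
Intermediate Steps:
$c{\left(G,R \right)} = 25$ ($c{\left(G,R \right)} = 21 + 4 = 25$)
$Q{\left(v \right)} = 9 - 4 v$ ($Q{\left(v \right)} = 3 + \left(v \left(-4\right) + 6\right) = 3 - \left(-6 + 4 v\right) = 9 - 4 v$)
$n{\left(p \right)} = 1$ ($n{\left(p \right)} = \frac{2 p}{2 p} = 2 p \frac{1}{2 p} = 1$)
$O{\left(U,D \right)} = 9 - 4 D$
$n{\left(c{\left(48,-23 \right)} \right)} - O{\left(39,1036 \right)} = 1 - \left(9 - 4144\right) = 1 - -4135 = 1 + 4135 = 4136$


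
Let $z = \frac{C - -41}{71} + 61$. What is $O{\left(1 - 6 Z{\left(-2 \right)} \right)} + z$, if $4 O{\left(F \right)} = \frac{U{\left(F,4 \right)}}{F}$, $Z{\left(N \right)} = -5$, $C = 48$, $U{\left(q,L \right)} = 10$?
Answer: $\frac{274395}{4402} \approx 62.334$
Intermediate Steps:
$O{\left(F \right)} = \frac{5}{2 F}$ ($O{\left(F \right)} = \frac{10 \frac{1}{F}}{4} = \frac{5}{2 F}$)
$z = \frac{4420}{71}$ ($z = \frac{48 - -41}{71} + 61 = \frac{48 + 41}{71} + 61 = \frac{1}{71} \cdot 89 + 61 = \frac{89}{71} + 61 = \frac{4420}{71} \approx 62.254$)
$O{\left(1 - 6 Z{\left(-2 \right)} \right)} + z = \frac{5}{2 \left(1 - -30\right)} + \frac{4420}{71} = \frac{5}{2 \left(1 + 30\right)} + \frac{4420}{71} = \frac{5}{2 \cdot 31} + \frac{4420}{71} = \frac{5}{2} \cdot \frac{1}{31} + \frac{4420}{71} = \frac{5}{62} + \frac{4420}{71} = \frac{274395}{4402}$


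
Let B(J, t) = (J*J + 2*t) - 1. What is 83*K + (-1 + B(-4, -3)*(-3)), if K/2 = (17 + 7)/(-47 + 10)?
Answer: -5020/37 ≈ -135.68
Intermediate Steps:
K = -48/37 (K = 2*((17 + 7)/(-47 + 10)) = 2*(24/(-37)) = 2*(24*(-1/37)) = 2*(-24/37) = -48/37 ≈ -1.2973)
B(J, t) = -1 + J**2 + 2*t (B(J, t) = (J**2 + 2*t) - 1 = -1 + J**2 + 2*t)
83*K + (-1 + B(-4, -3)*(-3)) = 83*(-48/37) + (-1 + (-1 + (-4)**2 + 2*(-3))*(-3)) = -3984/37 + (-1 + (-1 + 16 - 6)*(-3)) = -3984/37 + (-1 + 9*(-3)) = -3984/37 + (-1 - 27) = -3984/37 - 28 = -5020/37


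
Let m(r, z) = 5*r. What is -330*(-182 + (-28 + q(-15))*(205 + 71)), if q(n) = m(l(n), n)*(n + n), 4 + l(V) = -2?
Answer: -79361700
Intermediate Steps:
l(V) = -6 (l(V) = -4 - 2 = -6)
q(n) = -60*n (q(n) = (5*(-6))*(n + n) = -60*n)
-330*(-182 + (-28 + q(-15))*(205 + 71)) = -330*(-182 + (-28 - 60*(-15))*(205 + 71)) = -330*(-182 + (-28 + 900)*276) = -330*(-182 + 872*276) = -330*(-182 + 240672) = -330*240490 = -79361700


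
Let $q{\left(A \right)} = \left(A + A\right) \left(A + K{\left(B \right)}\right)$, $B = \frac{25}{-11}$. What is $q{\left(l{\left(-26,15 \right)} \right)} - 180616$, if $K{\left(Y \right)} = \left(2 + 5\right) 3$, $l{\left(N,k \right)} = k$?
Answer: $-179536$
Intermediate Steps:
$B = - \frac{25}{11}$ ($B = 25 \left(- \frac{1}{11}\right) = - \frac{25}{11} \approx -2.2727$)
$K{\left(Y \right)} = 21$ ($K{\left(Y \right)} = 7 \cdot 3 = 21$)
$q{\left(A \right)} = 2 A \left(21 + A\right)$ ($q{\left(A \right)} = \left(A + A\right) \left(A + 21\right) = 2 A \left(21 + A\right)$)
$q{\left(l{\left(-26,15 \right)} \right)} - 180616 = 2 \cdot 15 \left(21 + 15\right) - 180616 = 2 \cdot 15 \cdot 36 - 180616 = 1080 - 180616 = -179536$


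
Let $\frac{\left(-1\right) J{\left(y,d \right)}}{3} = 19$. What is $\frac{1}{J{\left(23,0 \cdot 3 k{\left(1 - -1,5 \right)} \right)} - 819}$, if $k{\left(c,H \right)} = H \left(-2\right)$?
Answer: $- \frac{1}{876} \approx -0.0011416$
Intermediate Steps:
$k{\left(c,H \right)} = - 2 H$
$J{\left(y,d \right)} = -57$ ($J{\left(y,d \right)} = \left(-3\right) 19 = -57$)
$\frac{1}{J{\left(23,0 \cdot 3 k{\left(1 - -1,5 \right)} \right)} - 819} = \frac{1}{-57 - 819} = \frac{1}{-876} = - \frac{1}{876}$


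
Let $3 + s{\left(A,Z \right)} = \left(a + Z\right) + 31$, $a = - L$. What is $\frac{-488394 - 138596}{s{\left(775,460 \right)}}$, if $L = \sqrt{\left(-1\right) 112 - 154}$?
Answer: $- \frac{30597112}{23841} - \frac{62699 i \sqrt{266}}{23841} \approx -1283.4 - 42.892 i$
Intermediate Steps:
$L = i \sqrt{266}$ ($L = \sqrt{-112 - 154} = \sqrt{-266} = i \sqrt{266} \approx 16.31 i$)
$a = - i \sqrt{266} \approx - 16.31 i$
$s{\left(A,Z \right)} = 28 + Z - i \sqrt{266}$ ($s{\left(A,Z \right)} = -3 + \left(\left(- i \sqrt{266} + Z\right) + 31\right) = -3 + \left(\left(Z - i \sqrt{266}\right) + 31\right) = -3 + \left(31 + Z - i \sqrt{266}\right) = 28 + Z - i \sqrt{266}$)
$\frac{-488394 - 138596}{s{\left(775,460 \right)}} = \frac{-488394 - 138596}{28 + 460 - i \sqrt{266}} = - \frac{626990}{488 - i \sqrt{266}}$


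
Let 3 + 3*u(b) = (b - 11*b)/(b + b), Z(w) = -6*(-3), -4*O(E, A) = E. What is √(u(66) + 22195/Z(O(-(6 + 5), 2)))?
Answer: √44294/6 ≈ 35.077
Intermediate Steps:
O(E, A) = -E/4
Z(w) = 18
u(b) = -8/3 (u(b) = -1 + ((b - 11*b)/(b + b))/3 = -1 + ((-10*b)/((2*b)))/3 = -1 + ((-10*b)*(1/(2*b)))/3 = -1 + (⅓)*(-5) = -1 - 5/3 = -8/3)
√(u(66) + 22195/Z(O(-(6 + 5), 2))) = √(-8/3 + 22195/18) = √(22147/18) = √44294/6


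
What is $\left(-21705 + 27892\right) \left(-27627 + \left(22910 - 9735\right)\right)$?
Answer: $-89414524$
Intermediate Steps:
$\left(-21705 + 27892\right) \left(-27627 + \left(22910 - 9735\right)\right) = 6187 \left(-27627 + \left(22910 - 9735\right)\right) = 6187 \left(-27627 + 13175\right) = 6187 \left(-14452\right) = -89414524$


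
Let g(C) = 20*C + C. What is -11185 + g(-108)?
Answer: -13453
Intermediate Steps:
g(C) = 21*C
-11185 + g(-108) = -11185 + 21*(-108) = -11185 - 2268 = -13453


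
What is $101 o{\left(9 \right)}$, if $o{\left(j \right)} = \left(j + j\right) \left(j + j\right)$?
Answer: $32724$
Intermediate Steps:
$o{\left(j \right)} = 4 j^{2}$ ($o{\left(j \right)} = 2 j 2 j = 4 j^{2}$)
$101 o{\left(9 \right)} = 101 \cdot 4 \cdot 9^{2} = 101 \cdot 4 \cdot 81 = 101 \cdot 324 = 32724$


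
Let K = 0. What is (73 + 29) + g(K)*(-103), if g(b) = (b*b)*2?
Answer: 102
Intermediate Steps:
g(b) = 2*b**2 (g(b) = b**2*2 = 2*b**2)
(73 + 29) + g(K)*(-103) = (73 + 29) + (2*0**2)*(-103) = 102 + (2*0)*(-103) = 102 + 0*(-103) = 102 + 0 = 102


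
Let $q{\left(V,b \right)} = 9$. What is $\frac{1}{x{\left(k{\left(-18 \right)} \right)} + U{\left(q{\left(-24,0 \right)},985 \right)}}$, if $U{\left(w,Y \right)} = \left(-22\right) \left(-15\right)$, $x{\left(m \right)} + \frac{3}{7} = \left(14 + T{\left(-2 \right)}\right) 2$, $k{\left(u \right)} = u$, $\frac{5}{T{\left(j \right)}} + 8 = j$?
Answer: $\frac{7}{2496} \approx 0.0028045$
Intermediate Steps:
$T{\left(j \right)} = \frac{5}{-8 + j}$
$x{\left(m \right)} = \frac{186}{7}$ ($x{\left(m \right)} = - \frac{3}{7} + \left(14 + \frac{5}{-8 - 2}\right) 2 = - \frac{3}{7} + \left(14 + \frac{5}{-10}\right) 2 = - \frac{3}{7} + \left(14 + 5 \left(- \frac{1}{10}\right)\right) 2 = - \frac{3}{7} + \left(14 - \frac{1}{2}\right) 2 = - \frac{3}{7} + \frac{27}{2} \cdot 2 = - \frac{3}{7} + 27 = \frac{186}{7}$)
$U{\left(w,Y \right)} = 330$
$\frac{1}{x{\left(k{\left(-18 \right)} \right)} + U{\left(q{\left(-24,0 \right)},985 \right)}} = \frac{1}{\frac{186}{7} + 330} = \frac{1}{\frac{2496}{7}} = \frac{7}{2496}$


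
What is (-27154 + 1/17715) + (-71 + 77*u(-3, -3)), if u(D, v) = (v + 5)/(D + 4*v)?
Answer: -482472748/17715 ≈ -27235.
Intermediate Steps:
u(D, v) = (5 + v)/(D + 4*v)
(-27154 + 1/17715) + (-71 + 77*u(-3, -3)) = (-27154 + 1/17715) + (-71 + 77*((5 - 3)/(-3 + 4*(-3)))) = (-27154 + 1/17715) + (-71 + 77*(2/(-3 - 12))) = -481033109/17715 + (-71 + 77*(2/(-15))) = -481033109/17715 + (-71 + 77*(-1/15*2)) = -481033109/17715 + (-71 + 77*(-2/15)) = -481033109/17715 + (-71 - 154/15) = -481033109/17715 - 1219/15 = -482472748/17715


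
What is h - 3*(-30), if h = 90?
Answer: 180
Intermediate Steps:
h - 3*(-30) = 90 - 3*(-30) = 90 + 90 = 180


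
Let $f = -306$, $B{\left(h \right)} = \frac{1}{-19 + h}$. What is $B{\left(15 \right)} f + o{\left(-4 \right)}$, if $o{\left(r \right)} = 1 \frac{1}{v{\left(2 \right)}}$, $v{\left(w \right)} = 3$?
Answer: $\frac{461}{6} \approx 76.833$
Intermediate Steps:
$o{\left(r \right)} = \frac{1}{3}$ ($o{\left(r \right)} = 1 \cdot \frac{1}{3} = \frac{1}{3}$)
$B{\left(15 \right)} f + o{\left(-4 \right)} = \frac{1}{-19 + 15} \left(-306\right) + \frac{1}{3} = \frac{1}{-4} \left(-306\right) + \frac{1}{3} = \left(- \frac{1}{4}\right) \left(-306\right) + \frac{1}{3} = \frac{153}{2} + \frac{1}{3} = \frac{461}{6}$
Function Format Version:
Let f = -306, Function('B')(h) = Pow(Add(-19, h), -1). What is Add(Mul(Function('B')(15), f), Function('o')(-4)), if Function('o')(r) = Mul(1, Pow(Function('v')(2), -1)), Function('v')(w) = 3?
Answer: Rational(461, 6) ≈ 76.833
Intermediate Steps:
Function('o')(r) = Rational(1, 3) (Function('o')(r) = Mul(1, Pow(3, -1)) = Mul(1, Rational(1, 3)) = Rational(1, 3))
Add(Mul(Function('B')(15), f), Function('o')(-4)) = Add(Mul(Pow(Add(-19, 15), -1), -306), Rational(1, 3)) = Add(Mul(Pow(-4, -1), -306), Rational(1, 3)) = Add(Mul(Rational(-1, 4), -306), Rational(1, 3)) = Add(Rational(153, 2), Rational(1, 3)) = Rational(461, 6)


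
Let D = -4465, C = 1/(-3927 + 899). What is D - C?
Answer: -13520019/3028 ≈ -4465.0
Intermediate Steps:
C = -1/3028 (C = 1/(-3028) = -1/3028 ≈ -0.00033025)
D - C = -4465 - 1*(-1/3028) = -4465 + 1/3028 = -13520019/3028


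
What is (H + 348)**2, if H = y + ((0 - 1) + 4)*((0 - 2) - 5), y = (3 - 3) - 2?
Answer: 105625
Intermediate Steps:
y = -2 (y = 0 - 2 = -2)
H = -23 (H = -2 + ((0 - 1) + 4)*((0 - 2) - 5) = -2 + (-1 + 4)*(-2 - 5) = -2 + 3*(-7) = -2 - 21 = -23)
(H + 348)**2 = (-23 + 348)**2 = 325**2 = 105625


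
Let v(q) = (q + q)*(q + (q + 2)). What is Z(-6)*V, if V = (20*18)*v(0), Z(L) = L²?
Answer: 0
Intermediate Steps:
v(q) = 2*q*(2 + 2*q) (v(q) = (2*q)*(q + (2 + q)) = (2*q)*(2 + 2*q) = 2*q*(2 + 2*q))
V = 0 (V = (20*18)*(4*0*(1 + 0)) = 360*(4*0*1) = 360*0 = 0)
Z(-6)*V = (-6)²*0 = 36*0 = 0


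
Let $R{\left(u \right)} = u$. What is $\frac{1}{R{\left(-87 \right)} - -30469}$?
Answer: $\frac{1}{30382} \approx 3.2914 \cdot 10^{-5}$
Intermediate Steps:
$\frac{1}{R{\left(-87 \right)} - -30469} = \frac{1}{-87 - -30469} = \frac{1}{-87 + 30469} = \frac{1}{30382}$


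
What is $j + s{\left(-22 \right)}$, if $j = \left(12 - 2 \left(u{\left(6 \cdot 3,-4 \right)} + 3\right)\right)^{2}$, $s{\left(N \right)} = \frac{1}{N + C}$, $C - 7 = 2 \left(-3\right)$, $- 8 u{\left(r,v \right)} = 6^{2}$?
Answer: $\frac{4724}{21} \approx 224.95$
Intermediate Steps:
$u{\left(r,v \right)} = - \frac{9}{2}$ ($u{\left(r,v \right)} = - \frac{6^{2}}{8} = \left(- \frac{1}{8}\right) 36 = - \frac{9}{2}$)
$C = 1$ ($C = 7 + 2 \left(-3\right) = 7 - 6 = 1$)
$s{\left(N \right)} = \frac{1}{1 + N}$ ($s{\left(N \right)} = \frac{1}{N + 1} = \frac{1}{1 + N}$)
$j = 225$ ($j = \left(12 - 2 \left(- \frac{9}{2} + 3\right)\right)^{2} = \left(12 - -3\right)^{2} = \left(12 + 3\right)^{2} = 15^{2} = 225$)
$j + s{\left(-22 \right)} = 225 + \frac{1}{1 - 22} = 225 + \frac{1}{-21} = 225 - \frac{1}{21} = \frac{4724}{21}$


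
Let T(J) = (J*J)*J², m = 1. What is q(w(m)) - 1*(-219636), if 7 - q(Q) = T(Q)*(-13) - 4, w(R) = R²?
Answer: 219660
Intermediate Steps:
T(J) = J⁴ (T(J) = J²*J² = J⁴)
q(Q) = 11 + 13*Q⁴ (q(Q) = 7 - (Q⁴*(-13) - 4) = 7 - (-13*Q⁴ - 4) = 7 - (-4 - 13*Q⁴) = 7 + (4 + 13*Q⁴) = 11 + 13*Q⁴)
q(w(m)) - 1*(-219636) = (11 + 13*(1²)⁴) - 1*(-219636) = (11 + 13*1⁴) + 219636 = (11 + 13*1) + 219636 = (11 + 13) + 219636 = 24 + 219636 = 219660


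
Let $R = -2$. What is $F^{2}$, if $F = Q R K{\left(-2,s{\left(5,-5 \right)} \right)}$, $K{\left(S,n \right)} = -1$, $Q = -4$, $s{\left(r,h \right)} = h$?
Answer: $64$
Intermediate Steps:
$F = -8$ ($F = \left(-4\right) \left(-2\right) \left(-1\right) = 8 \left(-1\right) = -8$)
$F^{2} = \left(-8\right)^{2} = 64$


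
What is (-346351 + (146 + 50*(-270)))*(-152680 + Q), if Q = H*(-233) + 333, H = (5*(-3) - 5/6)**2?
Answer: 2729195861485/36 ≈ 7.5811e+10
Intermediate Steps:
H = 9025/36 (H = (-15 - 5*1/6)**2 = (-15 - 5/6)**2 = (-95/6)**2 = 9025/36 ≈ 250.69)
Q = -2090837/36 (Q = (9025/36)*(-233) + 333 = -2102825/36 + 333 = -2090837/36 ≈ -58079.)
(-346351 + (146 + 50*(-270)))*(-152680 + Q) = (-346351 + (146 + 50*(-270)))*(-152680 - 2090837/36) = (-346351 + (146 - 13500))*(-7587317/36) = (-346351 - 13354)*(-7587317/36) = -359705*(-7587317/36) = 2729195861485/36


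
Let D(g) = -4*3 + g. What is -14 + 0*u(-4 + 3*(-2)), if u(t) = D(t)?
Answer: -14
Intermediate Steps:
D(g) = -12 + g
u(t) = -12 + t
-14 + 0*u(-4 + 3*(-2)) = -14 + 0*(-12 + (-4 + 3*(-2))) = -14 + 0*(-12 + (-4 - 6)) = -14 + 0*(-12 - 10) = -14 + 0*(-22) = -14 + 0 = -14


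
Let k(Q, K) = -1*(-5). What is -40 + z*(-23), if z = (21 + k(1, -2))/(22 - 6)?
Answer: -619/8 ≈ -77.375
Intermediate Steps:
k(Q, K) = 5
z = 13/8 (z = (21 + 5)/(22 - 6) = 26/16 = 26*(1/16) = 13/8 ≈ 1.6250)
-40 + z*(-23) = -40 + (13/8)*(-23) = -40 - 299/8 = -619/8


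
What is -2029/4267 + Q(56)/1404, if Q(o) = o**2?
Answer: 2633149/1497717 ≈ 1.7581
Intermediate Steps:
-2029/4267 + Q(56)/1404 = -2029/4267 + 56**2/1404 = -2029*1/4267 + 3136*(1/1404) = -2029/4267 + 784/351 = 2633149/1497717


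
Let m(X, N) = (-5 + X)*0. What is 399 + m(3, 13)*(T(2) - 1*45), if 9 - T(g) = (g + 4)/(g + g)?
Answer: 399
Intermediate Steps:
T(g) = 9 - (4 + g)/(2*g) (T(g) = 9 - (g + 4)/(g + g) = 9 - (4 + g)/(2*g))
m(X, N) = 0
399 + m(3, 13)*(T(2) - 1*45) = 399 + 0*((17/2 - 2/2) - 1*45) = 399 + 0*((17/2 - 2*½) - 45) = 399 + 0*((17/2 - 1) - 45) = 399 + 0*(15/2 - 45) = 399 + 0*(-75/2) = 399 + 0 = 399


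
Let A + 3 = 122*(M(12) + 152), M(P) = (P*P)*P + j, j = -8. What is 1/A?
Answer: 1/228381 ≈ 4.3786e-6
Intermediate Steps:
M(P) = -8 + P³ (M(P) = (P*P)*P - 8 = P²*P - 8 = P³ - 8 = -8 + P³)
A = 228381 (A = -3 + 122*((-8 + 12³) + 152) = -3 + 122*((-8 + 1728) + 152) = -3 + 122*(1720 + 152) = -3 + 122*1872 = -3 + 228384 = 228381)
1/A = 1/228381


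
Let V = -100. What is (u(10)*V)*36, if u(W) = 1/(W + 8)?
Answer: -200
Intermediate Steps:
u(W) = 1/(8 + W)
(u(10)*V)*36 = (-100/(8 + 10))*36 = (-100/18)*36 = ((1/18)*(-100))*36 = -50/9*36 = -200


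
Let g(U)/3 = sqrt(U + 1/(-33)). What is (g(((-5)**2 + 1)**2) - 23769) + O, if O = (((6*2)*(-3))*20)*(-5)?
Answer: -20169 + sqrt(736131)/11 ≈ -20091.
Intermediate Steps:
g(U) = 3*sqrt(-1/33 + U) (g(U) = 3*sqrt(U + 1/(-33)) = 3*sqrt(U - 1/33) = 3*sqrt(-1/33 + U))
O = 3600 (O = ((12*(-3))*20)*(-5) = -36*20*(-5) = -720*(-5) = 3600)
(g(((-5)**2 + 1)**2) - 23769) + O = (sqrt(-33 + 1089*((-5)**2 + 1)**2)/11 - 23769) + 3600 = (sqrt(-33 + 1089*(25 + 1)**2)/11 - 23769) + 3600 = (sqrt(-33 + 1089*26**2)/11 - 23769) + 3600 = (sqrt(-33 + 1089*676)/11 - 23769) + 3600 = (sqrt(-33 + 736164)/11 - 23769) + 3600 = (sqrt(736131)/11 - 23769) + 3600 = (-23769 + sqrt(736131)/11) + 3600 = -20169 + sqrt(736131)/11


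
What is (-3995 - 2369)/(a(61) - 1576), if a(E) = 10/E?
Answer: 5246/1299 ≈ 4.0385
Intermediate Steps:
(-3995 - 2369)/(a(61) - 1576) = (-3995 - 2369)/(10/61 - 1576) = -6364/(10*(1/61) - 1576) = -6364/(10/61 - 1576) = -6364/(-96126/61) = -6364*(-61/96126) = 5246/1299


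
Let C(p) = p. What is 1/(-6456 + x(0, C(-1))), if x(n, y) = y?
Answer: -1/6457 ≈ -0.00015487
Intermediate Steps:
1/(-6456 + x(0, C(-1))) = 1/(-6456 - 1) = 1/(-6457) = -1/6457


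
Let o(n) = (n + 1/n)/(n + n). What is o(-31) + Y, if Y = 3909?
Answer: 3757030/961 ≈ 3909.5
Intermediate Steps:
o(n) = (n + 1/n)/(2*n) (o(n) = (n + 1/n)/((2*n)) = (n + 1/n)*(1/(2*n)) = (n + 1/n)/(2*n))
o(-31) + Y = (1/2)*(1 + (-31)**2)/(-31)**2 + 3909 = (1/2)*(1/961)*(1 + 961) + 3909 = (1/2)*(1/961)*962 + 3909 = 481/961 + 3909 = 3757030/961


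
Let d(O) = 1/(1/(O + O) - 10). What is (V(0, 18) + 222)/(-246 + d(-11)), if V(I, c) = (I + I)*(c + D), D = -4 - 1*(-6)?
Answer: -24531/27194 ≈ -0.90207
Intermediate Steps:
d(O) = 1/(-10 + 1/(2*O)) (d(O) = 1/(1/(2*O) - 10) = 1/(-10 + 1/(2*O)))
D = 2 (D = -4 + 6 = 2)
V(I, c) = 2*I*(2 + c) (V(I, c) = (I + I)*(c + 2) = (2*I)*(2 + c) = 2*I*(2 + c))
(V(0, 18) + 222)/(-246 + d(-11)) = (2*0*(2 + 18) + 222)/(-246 - 2*(-11)/(-1 + 20*(-11))) = (2*0*20 + 222)/(-246 - 2*(-11)/(-1 - 220)) = (0 + 222)/(-246 - 2*(-11)/(-221)) = 222/(-246 - 2*(-11)*(-1/221)) = 222/(-246 - 22/221) = 222/(-54388/221) = 222*(-221/54388) = -24531/27194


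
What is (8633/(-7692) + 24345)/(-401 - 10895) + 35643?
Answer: 3096791385869/86888832 ≈ 35641.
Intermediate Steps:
(8633/(-7692) + 24345)/(-401 - 10895) + 35643 = (8633*(-1/7692) + 24345)/(-11296) + 35643 = (-8633/7692 + 24345)*(-1/11296) + 35643 = (187253107/7692)*(-1/11296) + 35643 = -187253107/86888832 + 35643 = 3096791385869/86888832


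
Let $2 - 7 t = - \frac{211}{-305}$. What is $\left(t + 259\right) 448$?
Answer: $\frac{35415296}{305} \approx 1.1612 \cdot 10^{5}$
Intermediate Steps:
$t = \frac{57}{305}$ ($t = \frac{2}{7} - \frac{\left(-1\right) \frac{211}{-305}}{7} = \frac{2}{7} - \frac{\left(-1\right) 211 \left(- \frac{1}{305}\right)}{7} = \frac{2}{7} - \frac{\left(-1\right) \left(- \frac{211}{305}\right)}{7} = \frac{2}{7} - \frac{211}{2135} = \frac{57}{305} \approx 0.18689$)
$\left(t + 259\right) 448 = \left(\frac{57}{305} + 259\right) 448 = \frac{79052}{305} \cdot 448 = \frac{35415296}{305}$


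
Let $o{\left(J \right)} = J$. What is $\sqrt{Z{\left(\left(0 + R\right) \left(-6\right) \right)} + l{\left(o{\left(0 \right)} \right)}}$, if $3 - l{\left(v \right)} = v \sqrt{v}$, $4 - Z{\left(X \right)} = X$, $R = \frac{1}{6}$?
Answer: $2 \sqrt{2} \approx 2.8284$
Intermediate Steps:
$R = \frac{1}{6} \approx 0.16667$
$Z{\left(X \right)} = 4 - X$
$l{\left(v \right)} = 3 - v^{\frac{3}{2}}$ ($l{\left(v \right)} = 3 - v \sqrt{v} = 3 - v^{\frac{3}{2}}$)
$\sqrt{Z{\left(\left(0 + R\right) \left(-6\right) \right)} + l{\left(o{\left(0 \right)} \right)}} = \sqrt{\left(4 - \left(0 + \frac{1}{6}\right) \left(-6\right)\right) + \left(3 - 0^{\frac{3}{2}}\right)} = \sqrt{\left(4 - \frac{1}{6} \left(-6\right)\right) + \left(3 - 0\right)} = \sqrt{\left(4 - -1\right) + \left(3 + 0\right)} = \sqrt{\left(4 + 1\right) + 3} = \sqrt{5 + 3} = \sqrt{8} = 2 \sqrt{2}$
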